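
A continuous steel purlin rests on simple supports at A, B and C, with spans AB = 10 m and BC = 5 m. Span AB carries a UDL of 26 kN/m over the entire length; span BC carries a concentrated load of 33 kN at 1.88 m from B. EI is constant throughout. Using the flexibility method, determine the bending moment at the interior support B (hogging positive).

M_B = 227.1 kN·m

Take M_B as the redundant. Released structure: two simple spans AB and BC with a hinge at B.
Rotations at B on the released spans (each span's end-slope, ×1/EI):
  span AB: UDL 26: wL³/(24EI) = 1083/EI
  span BC: point load 33 at a = 1.88: Pab(L + b)/(6LEI) = 52.39/EI
  relative rotation θ_0 = (1083 + 52.39)/EI = 1136/EI
A unit hogging moment at B produces rotation L₁/(3EI) + L₂/(3EI) = 5/EI.
Compatibility: M_B·(L₁+L₂)/(3EI) = θ_0, giving M_B = 227.1 kN·m (hogging).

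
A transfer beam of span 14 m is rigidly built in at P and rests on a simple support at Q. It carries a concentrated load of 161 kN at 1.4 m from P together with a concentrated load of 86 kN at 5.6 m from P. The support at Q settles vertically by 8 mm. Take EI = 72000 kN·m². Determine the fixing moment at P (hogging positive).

M_P = 432.7 kN·m

Release the roller at Q. Primary structure: cantilever fixed at P.
Downward deflection at the released point Q due to the loads:
  point load 161 at a = 1.4: Pa²(3L − a)/(6EI) = 2135/EI
  point load 86 at a = 5.6: Pa²(3L − a)/(6EI) = 16362/EI
  δ_0 = 18497/EI
Flexibility coefficient — unit upward force at Q: δ_{QQ} = L³/(3EI) = 914.7/EI.
With EI = 72000 kN·m²: δ_0 = 0.2569 m and δ_{QQ} = 0.012704 m/kN.
Compatibility — the beam at Q must follow the support down by 0.008 m: δ_0 − R_Q·δ_{QQ} = 0.008, so R_Q = (0.2569 − 0.008)/0.012704 = 19.59 kN.
Moment equilibrium about P: M_P = Σ(load moments about P) − R_Q·L = 707 − 19.59×14 = 432.7 kN·m.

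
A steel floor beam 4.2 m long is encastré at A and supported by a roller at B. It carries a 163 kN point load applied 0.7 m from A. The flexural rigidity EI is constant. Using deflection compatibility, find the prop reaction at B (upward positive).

Take the reaction at B as the redundant and release it; the primary structure is a cantilever fixed at A.
Primary-structure tip deflection at B by superposition:
  point load 163 at a = 0.7: Pa²(3L − a)/(6EI) = 158.4/EI
Flexibility coefficient — unit upward force at B: δ_{BB} = L³/(3EI) = 24.7/EI.
Compatibility at B: δ_0 − R_B·δ_{BB} = 0, so R_B = 158.4/24.7 = 6.414 kN.

R_B = 6.414 kN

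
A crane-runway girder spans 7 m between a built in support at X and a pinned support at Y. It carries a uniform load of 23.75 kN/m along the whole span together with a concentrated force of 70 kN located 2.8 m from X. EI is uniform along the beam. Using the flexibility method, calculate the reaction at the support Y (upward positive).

R_Y = 76.9 kN

Release the roller at Y. Primary structure: cantilever fixed at X.
Free-end deflection of the primary structure under the applied loading (downward +):
  UDL 23.75: wL⁴/(8EI) = 7128/EI
  point load 70 at a = 2.8: Pa²(3L − a)/(6EI) = 1665/EI
  δ_0 = 8793/EI
Flexibility coefficient — unit upward force at Y: δ_{YY} = L³/(3EI) = 114.3/EI.
The prop prevents deflection at Y: R_Y = δ_0/δ_{YY} = 8793/114.3 = 76.9 kN.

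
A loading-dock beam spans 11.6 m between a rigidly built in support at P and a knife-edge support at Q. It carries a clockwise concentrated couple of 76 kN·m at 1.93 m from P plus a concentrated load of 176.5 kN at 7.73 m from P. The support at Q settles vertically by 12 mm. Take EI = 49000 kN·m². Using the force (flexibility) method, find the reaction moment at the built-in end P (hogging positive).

M_P = 357.8 kN·m

Release the roller at Q. Primary structure: cantilever fixed at P.
Primary-structure tip deflection at Q by superposition:
  clockwise couple 76 at a = 1.93: M₀a(2L − a)/(2EI) = 1560/EI
  point load 176.5 at a = 7.73: Pa²(3L − a)/(6EI) = 47582/EI
  δ_0 = 49142/EI
Tip deflection under a unit load at Q: L³/(3EI) = 520.3/EI.
With EI = 49000 kN·m²: δ_0 = 1.0029 m and δ_{QQ} = 0.010618 m/kN.
Compatibility — the beam at Q must follow the support down by 0.012 m: δ_0 − R_Q·δ_{QQ} = 0.012, so R_Q = (1.0029 − 0.012)/0.010618 = 93.32 kN.
Moment equilibrium about P: M_P = Σ(load moments about P) − R_Q·L = 1440 − 93.32×11.6 = 357.8 kN·m.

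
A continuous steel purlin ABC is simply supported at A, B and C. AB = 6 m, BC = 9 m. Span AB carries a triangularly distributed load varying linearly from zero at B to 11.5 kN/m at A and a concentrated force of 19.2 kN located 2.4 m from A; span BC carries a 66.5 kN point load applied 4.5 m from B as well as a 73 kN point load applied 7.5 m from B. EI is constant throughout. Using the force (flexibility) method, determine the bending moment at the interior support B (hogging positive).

Take M_B as the redundant. Released structure: two simple spans AB and BC with a hinge at B.
Rotations at B on the released spans (each span's end-slope, ×1/EI):
  span AB: triangular load, peak 11.5: 7w₀L³/(360EI) = 48.3/EI
  span AB: point load 19.2 at a = 2.4: Pab(L + a)/(6LEI) = 38.71/EI
  span BC: point load 66.5 at a = 4.5: Pab(L + b)/(6LEI) = 336.7/EI
  span BC: point load 73 at a = 7.5: Pab(L + b)/(6LEI) = 159.7/EI
  relative rotation θ_0 = (87.01 + 496.3)/EI = 583.4/EI
A unit hogging moment at B produces rotation L₁/(3EI) + L₂/(3EI) = 5/EI.
Compatibility: M_B·(L₁+L₂)/(3EI) = θ_0, giving M_B = 116.7 kN·m (hogging).

M_B = 116.7 kN·m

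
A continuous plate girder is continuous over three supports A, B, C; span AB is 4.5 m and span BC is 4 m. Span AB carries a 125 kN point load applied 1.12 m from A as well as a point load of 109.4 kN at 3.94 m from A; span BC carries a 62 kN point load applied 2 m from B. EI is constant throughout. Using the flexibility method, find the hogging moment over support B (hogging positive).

Insert a hinge at B; M_B is the redundant, and each span becomes simply supported.
End slopes at the hinge B, treating each span as simply supported:
  span AB: point load 125 at a = 1.12: Pab(L + a)/(6LEI) = 98.5/EI
  span AB: point load 109.4 at a = 3.94: Pab(L + a)/(6LEI) = 75.45/EI
  span BC: point load 62 at a = 2: Pab(L + b)/(6LEI) = 62/EI
  relative rotation θ_0 = (173.9 + 62)/EI = 235.9/EI
A unit hogging moment at B produces rotation L₁/(3EI) + L₂/(3EI) = 2.833/EI.
Slope continuity at B: θ_0 = M_B·2.833/EI, so M_B = 235.9/2.833 = 83.28 kN·m (hogging).

M_B = 83.28 kN·m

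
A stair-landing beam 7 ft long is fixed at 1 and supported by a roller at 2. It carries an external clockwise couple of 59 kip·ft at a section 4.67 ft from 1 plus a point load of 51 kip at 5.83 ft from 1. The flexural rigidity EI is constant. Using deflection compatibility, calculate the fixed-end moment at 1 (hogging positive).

M_1 = 9.307 kip·ft

Take the reaction at 2 as the redundant and release it; the primary structure is a cantilever fixed at 1.
Primary-structure tip deflection at 2 by superposition:
  clockwise couple 59 at a = 4.67: M₀a(2L − a)/(2EI) = 1285/EI
  point load 51 at a = 5.83: Pa²(3L − a)/(6EI) = 4383/EI
  δ_0 = 5668/EI
Flexibility coefficient — unit upward force at 2: δ_{22} = L³/(3EI) = 114.3/EI.
The prop prevents deflection at 2: R_2 = δ_0/δ_{22} = 5668/114.3 = 49.57 kip.
Moment equilibrium about 1: M_1 = Σ(load moments about 1) − R_2·L = 356.3 − 49.57×7 = 9.307 kip·ft.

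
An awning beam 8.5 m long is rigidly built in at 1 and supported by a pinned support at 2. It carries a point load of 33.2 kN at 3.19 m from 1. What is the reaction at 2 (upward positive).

Remove the prop at 2; the released (primary) structure is a cantilever built in at 1.
Downward deflection at the released point 2 due to the loads:
  point load 33.2 at a = 3.19: Pa²(3L − a)/(6EI) = 1256/EI
Flexibility coefficient — unit upward force at 2: δ_{22} = L³/(3EI) = 204.7/EI.
Compatibility at 2: δ_0 − R_2·δ_{22} = 0, so R_2 = 1256/204.7 = 6.137 kN.

R_2 = 6.137 kN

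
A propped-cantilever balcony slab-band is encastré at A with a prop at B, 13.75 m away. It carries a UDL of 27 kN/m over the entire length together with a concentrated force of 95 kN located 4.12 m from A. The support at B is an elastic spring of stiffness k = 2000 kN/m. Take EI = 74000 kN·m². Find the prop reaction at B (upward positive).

R_B = 144.6 kN

Choose R_B as the redundant. The primary structure is the cantilever fixed at A.
Deflection at B on the released cantilever, summing each load's contribution:
  UDL 27: wL⁴/(8EI) = 120638/EI
  point load 95 at a = 4.12: Pa²(3L − a)/(6EI) = 9979/EI
  δ_0 = 130617/EI
Tip deflection under a unit load at B: L³/(3EI) = 866.5/EI.
With EI = 74000 kN·m²: δ_0 = 1.7651 m and δ_{BB} = 0.01171 m/kN.
Compatibility — the spring shortens by R_B/k under the reaction it provides: δ_0 − R_B·δ_{BB} = R_B/k. With 1/k = 0.0005 m/kN, R_B = δ_0 / (δ_{BB} + 1/k) = 1.7651 / (0.01171 + 0.0005) = 144.6 kN.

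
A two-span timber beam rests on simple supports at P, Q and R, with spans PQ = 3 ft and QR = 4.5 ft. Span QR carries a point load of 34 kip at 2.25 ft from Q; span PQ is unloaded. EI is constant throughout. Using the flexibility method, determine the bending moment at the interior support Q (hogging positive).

Take M_Q as the redundant. Released structure: two simple spans PQ and QR with a hinge at Q.
Discontinuity in slope at Q on the released structure — sum the simple-span end rotations:
  span QR: point load 34 at a = 2.25: Pab(L + b)/(6LEI) = 43.03/EI
  relative rotation θ_0 = (0 + 43.03)/EI = 43.03/EI
A unit hogging moment at Q produces rotation L₁/(3EI) + L₂/(3EI) = 2.5/EI.
Compatibility: M_Q·(L₁+L₂)/(3EI) = θ_0, giving M_Q = 17.21 kip·ft (hogging).

M_Q = 17.21 kip·ft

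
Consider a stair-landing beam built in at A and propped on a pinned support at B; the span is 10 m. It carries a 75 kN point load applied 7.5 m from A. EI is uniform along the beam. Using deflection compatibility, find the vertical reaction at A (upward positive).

R_A = 27.54 kN

Take the reaction at B as the redundant and release it; the primary structure is a cantilever fixed at A.
Downward deflection at the released point B due to the loads:
  point load 75 at a = 7.5: Pa²(3L − a)/(6EI) = 15820/EI
Tip deflection under a unit load at B: L³/(3EI) = 333.3/EI.
Compatibility at B: δ_0 − R_B·δ_{BB} = 0, so R_B = 15820/333.3 = 47.46 kN.
Vertical equilibrium: R_A = ΣP − R_B = 75 − 47.46 = 27.54 kN.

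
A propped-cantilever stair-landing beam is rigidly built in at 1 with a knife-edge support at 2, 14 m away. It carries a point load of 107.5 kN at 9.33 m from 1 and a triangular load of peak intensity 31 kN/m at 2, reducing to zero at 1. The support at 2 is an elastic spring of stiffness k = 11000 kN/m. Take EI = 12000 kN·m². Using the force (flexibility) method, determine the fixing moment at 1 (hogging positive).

Release the roller at 2. Primary structure: cantilever fixed at 1.
Primary-structure tip deflection at 2 by superposition:
  point load 107.5 at a = 9.33: Pa²(3L − a)/(6EI) = 50953/EI
  triangular load, peak 31 at the free end: 11w₀L⁴/(120EI) = 109165/EI
  δ_0 = 160118/EI
Flexibility coefficient — unit upward force at 2: δ_{22} = L³/(3EI) = 914.7/EI.
With EI = 12000 kN·m²: δ_0 = 13.343 m and δ_{22} = 0.076222 m/kN.
Compatibility — the spring shortens by R_2/k under the reaction it provides: δ_0 − R_2·δ_{22} = R_2/k. With 1/k = 0.000091 m/kN, R_2 = δ_0 / (δ_{22} + 1/k) = 13.343 / (0.076222 + 0.000091) = 174.8 kN.
Moment equilibrium about 1: M_1 = Σ(load moments about 1) − R_2·L = 3028 − 174.8×14 = 580.4 kN·m.

M_1 = 580.4 kN·m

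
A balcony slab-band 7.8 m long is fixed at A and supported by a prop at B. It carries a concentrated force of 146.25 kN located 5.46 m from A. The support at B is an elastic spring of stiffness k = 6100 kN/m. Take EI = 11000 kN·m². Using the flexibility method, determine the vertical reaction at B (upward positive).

Release the roller at B. Primary structure: cantilever fixed at A.
Downward deflection at the released point B due to the loads:
  point load 146.25 at a = 5.46: Pa²(3L − a)/(6EI) = 13036/EI
Flexibility coefficient — unit upward force at B: δ_{BB} = L³/(3EI) = 158.2/EI.
With EI = 11000 kN·m²: δ_0 = 1.1851 m and δ_{BB} = 0.01438 m/kN.
Compatibility — the spring shortens by R_B/k under the reaction it provides: δ_0 − R_B·δ_{BB} = R_B/k. With 1/k = 0.000164 m/kN, R_B = δ_0 / (δ_{BB} + 1/k) = 1.1851 / (0.01438 + 0.000164) = 81.48 kN.

R_B = 81.48 kN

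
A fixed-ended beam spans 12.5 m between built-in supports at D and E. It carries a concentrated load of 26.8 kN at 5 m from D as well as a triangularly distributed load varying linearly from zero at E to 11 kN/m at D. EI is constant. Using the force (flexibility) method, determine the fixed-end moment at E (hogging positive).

M_E = 89.45 kN·m

Release both end moments; the primary structure is a simply-supported span DE with redundants M_D and M_E.
On the primary (simply-supported) span, the end slopes from the loading are:
  at D: point load 26.8 at a = 5: Pab(L + b)/(6LEI) = 268/EI
  at E: point load 26.8 at a = 5: Pab(L + a)/(6LEI) = 234.5/EI
  at D: triangular load, peak 11: w₀L³/(45EI) = 477.4/EI
  at E: triangular load, peak 11: 7w₀L³/(360EI) = 417.8/EI
  θ_D0 = 745.4/EI,  θ_E0 = 652.3/EI
Flexibility coefficients: a unit moment at one end gives L/(3EI) there and L/(6EI) at the far end, so f₁₁ = f₂₂ = 4.167/EI and f₁₂ = f₂₁ = 2.083/EI.
Compatibility — zero rotation at each built-in end:
  4.167 M_D + 2.083 M_E = 745.4
  2.083 M_D + 4.167 M_E = 652.3
Solving the pair gives M_D = 134.2 kN·m and M_E = 89.45 kN·m (hogging).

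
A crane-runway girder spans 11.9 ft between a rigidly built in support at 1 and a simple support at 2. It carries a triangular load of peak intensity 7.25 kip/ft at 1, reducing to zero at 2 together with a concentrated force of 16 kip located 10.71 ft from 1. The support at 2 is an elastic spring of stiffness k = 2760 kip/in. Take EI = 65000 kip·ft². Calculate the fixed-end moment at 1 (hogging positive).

M_1 = 78.79 kip·ft

Take the reaction at 2 as the redundant and release it; the primary structure is a cantilever fixed at 1.
Primary-structure tip deflection at 2 by superposition:
  triangular load, peak 7.25 at the fixed end: w₀L⁴/(30EI) = 4846/EI
  point load 16 at a = 10.71: Pa²(3L − a)/(6EI) = 7644/EI
  δ_0 = 12490/EI
Tip deflection under a unit load at 2: L³/(3EI) = 561.7/EI.
With EI = 65000 kip·ft²: δ_0 = 0.19216 ft and δ_{22} = 0.008642 ft/kip.
Compatibility — the spring shortens by R_2/k under the reaction it provides: δ_0 − R_2·δ_{22} = R_2/k. With 1/k = 1/(2760×12) ft/kip = 0.00003 ft/kip, R_2 = δ_0 / (δ_{22} + 1/k) = 0.19216 / (0.008642 + 0.00003) = 22.16 kip.
Moment equilibrium about 1: M_1 = Σ(load moments about 1) − R_2·L = 342.5 − 22.16×11.9 = 78.79 kip·ft.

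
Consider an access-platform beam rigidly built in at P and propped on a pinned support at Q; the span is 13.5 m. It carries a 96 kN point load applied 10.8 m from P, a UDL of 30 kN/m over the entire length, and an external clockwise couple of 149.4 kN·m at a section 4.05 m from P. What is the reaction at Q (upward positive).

Remove the prop at Q; the released (primary) structure is a cantilever built in at P.
Deflection at Q on the released cantilever, summing each load's contribution:
  point load 96 at a = 10.8: Pa²(3L − a)/(6EI) = 55427/EI
  UDL 30: wL⁴/(8EI) = 124556/EI
  clockwise couple 149.4 at a = 4.05: M₀a(2L − a)/(2EI) = 6943/EI
  δ_0 = 186927/EI
Flexibility coefficient — unit upward force at Q: δ_{QQ} = L³/(3EI) = 820.1/EI.
The prop prevents deflection at Q: R_Q = δ_0/δ_{QQ} = 186927/820.1 = 227.9 kN.

R_Q = 227.9 kN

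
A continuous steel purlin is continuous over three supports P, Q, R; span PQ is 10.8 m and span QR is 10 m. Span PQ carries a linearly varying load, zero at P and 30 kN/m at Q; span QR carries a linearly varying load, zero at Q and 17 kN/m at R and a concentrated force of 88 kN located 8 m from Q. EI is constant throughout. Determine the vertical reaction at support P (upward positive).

R_P = 34.61 kN

Take M_Q as the redundant. Released structure: two simple spans PQ and QR with a hinge at Q.
Rotations at Q on the released spans (each span's end-slope, ×1/EI):
  span PQ: triangular load, peak 30: w₀L³/(45EI) = 839.8/EI
  span QR: triangular load, peak 17: 7w₀L³/(360EI) = 330.6/EI
  span QR: point load 88 at a = 8: Pab(L + b)/(6LEI) = 281.6/EI
  relative rotation θ_0 = (839.8 + 612.2)/EI = 1452/EI
A unit hogging moment at Q produces rotation L₁/(3EI) + L₂/(3EI) = 6.933/EI.
Compatibility: M_Q·(L₁+L₂)/(3EI) = θ_0, giving M_Q = 209.4 kN·m (hogging).
Span PQ, ΣM about P with M_Q applied at Q: R_Q^{PQ}·10.8 = 1166 + 209.4, so R_Q^{PQ} = 127.4 kN and R_P = 162 − 127.4 = 34.61 kN.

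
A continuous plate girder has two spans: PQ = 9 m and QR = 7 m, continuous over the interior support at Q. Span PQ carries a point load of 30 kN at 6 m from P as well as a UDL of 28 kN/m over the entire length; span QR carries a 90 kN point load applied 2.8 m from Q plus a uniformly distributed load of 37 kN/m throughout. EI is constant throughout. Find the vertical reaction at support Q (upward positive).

R_Q = 415.8 kN

Insert a hinge at Q; M_Q is the redundant, and each span becomes simply supported.
Rotations at Q on the released spans (each span's end-slope, ×1/EI):
  span PQ: point load 30 at a = 6: Pab(L + a)/(6LEI) = 150/EI
  span PQ: UDL 28: wL³/(24EI) = 850.5/EI
  span QR: point load 90 at a = 2.8: Pab(L + b)/(6LEI) = 282.2/EI
  span QR: UDL 37: wL³/(24EI) = 528.8/EI
  relative rotation θ_0 = (1000 + 811)/EI = 1812/EI
A unit hogging moment at Q produces rotation L₁/(3EI) + L₂/(3EI) = 5.333/EI.
Slope continuity at Q: θ_0 = M_Q·5.333/EI, so M_Q = 1812/5.333 = 339.7 kN·m (hogging).
Span PQ, ΣM about P with M_Q applied at Q: R_Q^{PQ}·9 = 1314 + 339.7, so R_Q^{PQ} = 183.7 kN and R_P = 282 − 183.7 = 98.26 kN.
Span QR, ΣM about R: R_Q^{QR}·7 = 1284 + 339.7, so R_Q^{QR} = 232 kN and R_R = 349 − 232 = 117 kN.
R_Q = 183.7 + 232 = 415.8 kN.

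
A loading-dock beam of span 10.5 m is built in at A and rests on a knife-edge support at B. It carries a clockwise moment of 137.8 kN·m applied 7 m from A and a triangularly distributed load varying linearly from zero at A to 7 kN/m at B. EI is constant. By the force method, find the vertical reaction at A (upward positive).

Choose R_B as the redundant. The primary structure is the cantilever fixed at A.
Deflection at B on the released cantilever, summing each load's contribution:
  clockwise couple 137.8 at a = 7: M₀a(2L − a)/(2EI) = 6752/EI
  triangular load, peak 7 at the free end: 11w₀L⁴/(120EI) = 7799/EI
  δ_0 = 14552/EI
Flexibility coefficient — unit upward force at B: δ_{BB} = L³/(3EI) = 385.9/EI.
The prop prevents deflection at B: R_B = δ_0/δ_{BB} = 14552/385.9 = 37.71 kN.
Vertical equilibrium: R_A = ΣP − R_B = 36.75 − 37.71 = -0.9609 kN.

R_A = -0.9609 kN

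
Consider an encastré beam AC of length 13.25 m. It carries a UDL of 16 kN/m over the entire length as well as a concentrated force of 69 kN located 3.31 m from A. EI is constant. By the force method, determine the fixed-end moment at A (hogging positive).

M_A = 362.6 kN·m

Release both end moments; the primary structure is a simply-supported span AC with redundants M_A and M_C.
On the primary (simply-supported) span, the end slopes from the loading are:
  at A: UDL 16: wL³/(24EI) = 1551/EI
  at C: UDL 16: wL³/(24EI) = 1551/EI
  at A: point load 69 at a = 3.31: Pab(L + b)/(6LEI) = 662.2/EI
  at C: point load 69 at a = 3.31: Pab(L + a)/(6LEI) = 472.9/EI
  θ_A0 = 2213/EI,  θ_C0 = 2024/EI
Flexibility coefficients: a unit moment at one end gives L/(3EI) there and L/(6EI) at the far end, so f₁₁ = f₂₂ = 4.417/EI and f₁₂ = f₂₁ = 2.208/EI.
Compatibility — zero rotation at each built-in end:
  4.417 M_A + 2.208 M_C = 2213
  2.208 M_A + 4.417 M_C = 2024
Solving the pair gives M_A = 362.6 kN·m and M_C = 276.9 kN·m (hogging).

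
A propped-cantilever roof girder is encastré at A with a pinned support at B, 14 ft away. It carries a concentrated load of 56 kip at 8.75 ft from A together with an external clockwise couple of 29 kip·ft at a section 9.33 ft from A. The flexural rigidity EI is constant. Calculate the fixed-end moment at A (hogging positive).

M_A = 116.7 kip·ft

Choose R_B as the redundant. The primary structure is the cantilever fixed at A.
Primary-structure tip deflection at B by superposition:
  point load 56 at a = 8.75: Pa²(3L − a)/(6EI) = 23760/EI
  clockwise couple 29 at a = 9.33: M₀a(2L − a)/(2EI) = 2526/EI
  δ_0 = 26286/EI
Flexibility coefficient — unit upward force at B: δ_{BB} = L³/(3EI) = 914.7/EI.
Compatibility at B: δ_0 − R_B·δ_{BB} = 0, so R_B = 26286/914.7 = 28.74 kip.
Moment equilibrium about A: M_A = Σ(load moments about A) − R_B·L = 519 − 28.74×14 = 116.7 kip·ft.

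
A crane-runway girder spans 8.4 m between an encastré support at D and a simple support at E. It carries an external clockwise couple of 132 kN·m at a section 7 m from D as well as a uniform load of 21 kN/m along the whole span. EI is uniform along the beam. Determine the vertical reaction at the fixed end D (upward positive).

Release the roller at E. Primary structure: cantilever fixed at D.
Deflection at E on the released cantilever, summing each load's contribution:
  clockwise couple 132 at a = 7: M₀a(2L − a)/(2EI) = 4528/EI
  UDL 21: wL⁴/(8EI) = 13069/EI
  δ_0 = 17597/EI
Flexibility coefficient — unit upward force at E: δ_{EE} = L³/(3EI) = 197.6/EI.
Compatibility at E: δ_0 − R_E·δ_{EE} = 0, so R_E = 17597/197.6 = 89.07 kN.
Vertical equilibrium: R_D = ΣP − R_E = 176.4 − 89.07 = 87.33 kN.

R_D = 87.33 kN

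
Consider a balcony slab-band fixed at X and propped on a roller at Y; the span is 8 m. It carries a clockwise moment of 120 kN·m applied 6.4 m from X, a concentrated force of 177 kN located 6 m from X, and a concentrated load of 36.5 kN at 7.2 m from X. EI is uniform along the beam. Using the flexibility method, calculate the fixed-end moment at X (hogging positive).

M_X = 127.6 kN·m

Remove the prop at Y; the released (primary) structure is a cantilever built in at X.
Primary-structure tip deflection at Y by superposition:
  clockwise couple 120 at a = 6.4: M₀a(2L − a)/(2EI) = 3686/EI
  point load 177 at a = 6: Pa²(3L − a)/(6EI) = 19116/EI
  point load 36.5 at a = 7.2: Pa²(3L − a)/(6EI) = 5298/EI
  δ_0 = 28100/EI
Tip deflection under a unit load at Y: L³/(3EI) = 170.7/EI.
Compatibility at Y: δ_0 − R_Y·δ_{YY} = 0, so R_Y = 28100/170.7 = 164.7 kN.
Moment equilibrium about X: M_X = Σ(load moments about X) − R_Y·L = 1445 − 164.7×8 = 127.6 kN·m.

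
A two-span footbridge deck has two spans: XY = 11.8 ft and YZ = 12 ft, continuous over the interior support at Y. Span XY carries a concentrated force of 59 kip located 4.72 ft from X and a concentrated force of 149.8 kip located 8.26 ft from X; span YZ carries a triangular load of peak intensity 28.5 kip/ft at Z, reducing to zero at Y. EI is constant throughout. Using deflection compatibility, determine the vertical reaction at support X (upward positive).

Release continuity at Y by inserting a hinge; the redundant is the internal moment M_Y. The primary structure is two simply-supported spans XY and YZ.
End slopes at the hinge Y, treating each span as simply supported:
  span XY: point load 59 at a = 4.72: Pab(L + a)/(6LEI) = 460/EI
  span XY: point load 149.8 at a = 8.26: Pab(L + a)/(6LEI) = 1241/EI
  span YZ: triangular load, peak 28.5: 7w₀L³/(360EI) = 957.6/EI
  relative rotation θ_0 = (1701 + 957.6)/EI = 2659/EI
A unit hogging moment at Y produces rotation L₁/(3EI) + L₂/(3EI) = 7.933/EI.
Compatibility: M_Y·(L₁+L₂)/(3EI) = θ_0, giving M_Y = 335.1 kip·ft (hogging).
Span XY, ΣM about X with M_Y applied at Y: R_Y^{XY}·11.8 = 1516 + 335.1, so R_Y^{XY} = 156.9 kip and R_X = 208.8 − 156.9 = 51.94 kip.

R_X = 51.94 kip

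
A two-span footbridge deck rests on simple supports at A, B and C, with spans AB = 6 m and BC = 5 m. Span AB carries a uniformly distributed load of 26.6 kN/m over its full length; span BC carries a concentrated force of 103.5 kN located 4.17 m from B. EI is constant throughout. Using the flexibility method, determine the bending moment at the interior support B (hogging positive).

Release continuity at B by inserting a hinge; the redundant is the internal moment M_B. The primary structure is two simply-supported spans AB and BC.
Discontinuity in slope at B on the released structure — sum the simple-span end rotations:
  span AB: UDL 26.6: wL³/(24EI) = 239.4/EI
  span BC: point load 103.5 at a = 4.17: Pab(L + b)/(6LEI) = 69.61/EI
  relative rotation θ_0 = (239.4 + 69.61)/EI = 309/EI
A unit hogging moment at B produces rotation L₁/(3EI) + L₂/(3EI) = 3.667/EI.
Compatibility: M_B·(L₁+L₂)/(3EI) = θ_0, giving M_B = 84.28 kN·m (hogging).

M_B = 84.28 kN·m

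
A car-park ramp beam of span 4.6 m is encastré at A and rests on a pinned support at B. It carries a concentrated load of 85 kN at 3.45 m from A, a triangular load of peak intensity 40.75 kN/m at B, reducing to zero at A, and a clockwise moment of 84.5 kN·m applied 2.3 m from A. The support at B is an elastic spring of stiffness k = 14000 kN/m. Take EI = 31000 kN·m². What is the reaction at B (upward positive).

Take the reaction at B as the redundant and release it; the primary structure is a cantilever fixed at A.
Deflection at B on the released cantilever, summing each load's contribution:
  point load 85 at a = 3.45: Pa²(3L − a)/(6EI) = 1745/EI
  triangular load, peak 40.75 at the free end: 11w₀L⁴/(120EI) = 1673/EI
  clockwise couple 84.5 at a = 2.3: M₀a(2L − a)/(2EI) = 670.5/EI
  δ_0 = 4088/EI
Flexibility coefficient — unit upward force at B: δ_{BB} = L³/(3EI) = 32.45/EI.
With EI = 31000 kN·m²: δ_0 = 0.13188 m and δ_{BB} = 0.001047 m/kN.
Compatibility — the spring shortens by R_B/k under the reaction it provides: δ_0 − R_B·δ_{BB} = R_B/k. With 1/k = 0.000071 m/kN, R_B = δ_0 / (δ_{BB} + 1/k) = 0.13188 / (0.001047 + 0.000071) = 118 kN.

R_B = 118 kN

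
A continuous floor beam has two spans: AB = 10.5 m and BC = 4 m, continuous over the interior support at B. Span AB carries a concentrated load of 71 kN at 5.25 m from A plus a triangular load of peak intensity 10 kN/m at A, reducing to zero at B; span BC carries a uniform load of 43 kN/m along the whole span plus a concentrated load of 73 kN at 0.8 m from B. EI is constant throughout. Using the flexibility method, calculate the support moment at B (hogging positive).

Release continuity at B by inserting a hinge; the redundant is the internal moment M_B. The primary structure is two simply-supported spans AB and BC.
End slopes at the hinge B, treating each span as simply supported:
  span AB: point load 71 at a = 5.25: Pab(L + a)/(6LEI) = 489.2/EI
  span AB: triangular load, peak 10: 7w₀L³/(360EI) = 225.1/EI
  span BC: UDL 43: wL³/(24EI) = 114.7/EI
  span BC: point load 73 at a = 0.8: Pab(L + b)/(6LEI) = 56.06/EI
  relative rotation θ_0 = (714.3 + 170.7)/EI = 885.1/EI
A unit hogging moment at B produces rotation L₁/(3EI) + L₂/(3EI) = 4.833/EI.
Slope continuity at B: θ_0 = M_B·4.833/EI, so M_B = 885.1/4.833 = 183.1 kN·m (hogging).

M_B = 183.1 kN·m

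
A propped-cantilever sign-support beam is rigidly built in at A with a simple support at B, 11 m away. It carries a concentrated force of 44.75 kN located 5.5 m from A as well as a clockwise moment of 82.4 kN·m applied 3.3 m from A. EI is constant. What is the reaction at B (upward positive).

R_B = 19.71 kN

Remove the prop at B; the released (primary) structure is a cantilever built in at A.
Primary-structure tip deflection at B by superposition:
  point load 44.75 at a = 5.5: Pa²(3L − a)/(6EI) = 6204/EI
  clockwise couple 82.4 at a = 3.3: M₀a(2L − a)/(2EI) = 2542/EI
  δ_0 = 8747/EI
Flexibility coefficient — unit upward force at B: δ_{BB} = L³/(3EI) = 443.7/EI.
The prop prevents deflection at B: R_B = δ_0/δ_{BB} = 8747/443.7 = 19.71 kN.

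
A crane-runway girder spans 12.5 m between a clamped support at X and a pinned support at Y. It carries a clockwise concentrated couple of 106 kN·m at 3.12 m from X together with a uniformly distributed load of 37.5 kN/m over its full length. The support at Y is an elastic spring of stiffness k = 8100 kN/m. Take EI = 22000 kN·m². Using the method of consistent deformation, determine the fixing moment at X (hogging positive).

M_X = 778.4 kN·m

Choose R_Y as the redundant. The primary structure is the cantilever fixed at X.
Primary-structure tip deflection at Y by superposition:
  clockwise couple 106 at a = 3.12: M₀a(2L − a)/(2EI) = 3618/EI
  UDL 37.5: wL⁴/(8EI) = 114441/EI
  δ_0 = 118059/EI
Tip deflection under a unit load at Y: L³/(3EI) = 651/EI.
With EI = 22000 kN·m²: δ_0 = 5.3663 m and δ_{YY} = 0.029593 m/kN.
Compatibility — the spring shortens by R_Y/k under the reaction it provides: δ_0 − R_Y·δ_{YY} = R_Y/k. With 1/k = 0.000123 m/kN, R_Y = δ_0 / (δ_{YY} + 1/k) = 5.3663 / (0.029593 + 0.000123) = 180.6 kN.
Moment equilibrium about X: M_X = Σ(load moments about X) − R_Y·L = 3036 − 180.6×12.5 = 778.4 kN·m.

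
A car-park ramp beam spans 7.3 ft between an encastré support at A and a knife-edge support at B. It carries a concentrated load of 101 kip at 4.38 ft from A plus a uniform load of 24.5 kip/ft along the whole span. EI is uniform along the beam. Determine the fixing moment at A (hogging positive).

Remove the prop at B; the released (primary) structure is a cantilever built in at A.
Free-end deflection of the primary structure under the applied loading (downward +):
  point load 101 at a = 4.38: Pa²(3L − a)/(6EI) = 5658/EI
  UDL 24.5: wL⁴/(8EI) = 8697/EI
  δ_0 = 14355/EI
Tip deflection under a unit load at B: L³/(3EI) = 129.7/EI.
Compatibility at B: δ_0 − R_B·δ_{BB} = 0, so R_B = 14355/129.7 = 110.7 kip.
Moment equilibrium about A: M_A = Σ(load moments about A) − R_B·L = 1095 − 110.7×7.3 = 287.1 kip·ft.

M_A = 287.1 kip·ft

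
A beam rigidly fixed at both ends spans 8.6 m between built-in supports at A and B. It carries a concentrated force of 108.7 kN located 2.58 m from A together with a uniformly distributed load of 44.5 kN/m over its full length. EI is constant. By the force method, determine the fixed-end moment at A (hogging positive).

M_A = 411.7 kN·m

Release both end moments; the primary structure is a simply-supported span AB with redundants M_A and M_B.
On the primary (simply-supported) span, the end slopes from the loading are:
  at A: point load 108.7 at a = 2.58: Pab(L + b)/(6LEI) = 478.3/EI
  at B: point load 108.7 at a = 2.58: Pab(L + a)/(6LEI) = 365.8/EI
  at A: UDL 44.5: wL³/(24EI) = 1179/EI
  at B: UDL 44.5: wL³/(24EI) = 1179/EI
  θ_A0 = 1658/EI,  θ_B0 = 1545/EI
Flexibility coefficients: a unit moment at one end gives L/(3EI) there and L/(6EI) at the far end, so f₁₁ = f₂₂ = 2.867/EI and f₁₂ = f₂₁ = 1.433/EI.
Compatibility — zero rotation at each built-in end:
  2.867 M_A + 1.433 M_B = 1658
  1.433 M_A + 2.867 M_B = 1545
Solving the pair gives M_A = 411.7 kN·m and M_B = 333.2 kN·m (hogging).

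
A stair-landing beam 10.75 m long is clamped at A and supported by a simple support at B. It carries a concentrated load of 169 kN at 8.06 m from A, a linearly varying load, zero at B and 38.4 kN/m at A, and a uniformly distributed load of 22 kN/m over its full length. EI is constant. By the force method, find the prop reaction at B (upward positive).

R_B = 236.9 kN

Choose R_B as the redundant. The primary structure is the cantilever fixed at A.
Free-end deflection of the primary structure under the applied loading (downward +):
  point load 169 at a = 8.06: Pa²(3L − a)/(6EI) = 44263/EI
  triangular load, peak 38.4 at the fixed end: w₀L⁴/(30EI) = 17094/EI
  UDL 22: wL⁴/(8EI) = 36725/EI
  δ_0 = 98082/EI
Flexibility coefficient — unit upward force at B: δ_{BB} = L³/(3EI) = 414.1/EI.
Compatibility at B: δ_0 − R_B·δ_{BB} = 0, so R_B = 98082/414.1 = 236.9 kN.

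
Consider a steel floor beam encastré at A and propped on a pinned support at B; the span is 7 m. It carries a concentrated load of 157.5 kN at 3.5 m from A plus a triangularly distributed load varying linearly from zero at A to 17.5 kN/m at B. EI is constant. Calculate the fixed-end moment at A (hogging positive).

Take the reaction at B as the redundant and release it; the primary structure is a cantilever fixed at A.
Deflection at B on the released cantilever, summing each load's contribution:
  point load 157.5 at a = 3.5: Pa²(3L − a)/(6EI) = 5627/EI
  triangular load, peak 17.5 at the free end: 11w₀L⁴/(120EI) = 3852/EI
  δ_0 = 9479/EI
Flexibility coefficient — unit upward force at B: δ_{BB} = L³/(3EI) = 114.3/EI.
Compatibility at B: δ_0 − R_B·δ_{BB} = 0, so R_B = 9479/114.3 = 82.91 kN.
Moment equilibrium about A: M_A = Σ(load moments about A) − R_B·L = 837.1 − 82.91×7 = 256.7 kN·m.

M_A = 256.7 kN·m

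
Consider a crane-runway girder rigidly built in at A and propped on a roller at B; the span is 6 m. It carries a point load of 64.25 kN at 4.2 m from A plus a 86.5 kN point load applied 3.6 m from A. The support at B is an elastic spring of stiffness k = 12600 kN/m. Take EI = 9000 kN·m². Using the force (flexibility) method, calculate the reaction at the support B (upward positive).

R_B = 72.85 kN

Choose R_B as the redundant. The primary structure is the cantilever fixed at A.
Downward deflection at the released point B due to the loads:
  point load 64.25 at a = 4.2: Pa²(3L − a)/(6EI) = 2607/EI
  point load 86.5 at a = 3.6: Pa²(3L − a)/(6EI) = 2690/EI
  δ_0 = 5297/EI
Flexibility coefficient — unit upward force at B: δ_{BB} = L³/(3EI) = 72/EI.
With EI = 9000 kN·m²: δ_0 = 0.58858 m and δ_{BB} = 0.008 m/kN.
Compatibility — the spring shortens by R_B/k under the reaction it provides: δ_0 − R_B·δ_{BB} = R_B/k. With 1/k = 0.000079 m/kN, R_B = δ_0 / (δ_{BB} + 1/k) = 0.58858 / (0.008 + 0.000079) = 72.85 kN.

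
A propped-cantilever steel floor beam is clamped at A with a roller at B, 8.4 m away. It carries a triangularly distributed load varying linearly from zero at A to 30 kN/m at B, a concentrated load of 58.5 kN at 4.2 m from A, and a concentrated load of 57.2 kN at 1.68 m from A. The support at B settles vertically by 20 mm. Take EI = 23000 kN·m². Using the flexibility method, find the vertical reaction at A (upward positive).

Remove the prop at B; the released (primary) structure is a cantilever built in at A.
Primary-structure tip deflection at B by superposition:
  triangular load, peak 30 at the free end: 11w₀L⁴/(120EI) = 13691/EI
  point load 58.5 at a = 4.2: Pa²(3L − a)/(6EI) = 3612/EI
  point load 57.2 at a = 1.68: Pa²(3L − a)/(6EI) = 632.8/EI
  δ_0 = 17936/EI
Flexibility coefficient — unit upward force at B: δ_{BB} = L³/(3EI) = 197.6/EI.
With EI = 23000 kN·m²: δ_0 = 0.77983 m and δ_{BB} = 0.00859 m/kN.
Compatibility — the beam at B must follow the support down by 0.02 m: δ_0 − R_B·δ_{BB} = 0.02, so R_B = (0.77983 − 0.02)/0.00859 = 88.46 kN.
Vertical equilibrium: R_A = ΣP − R_B = 241.7 − 88.46 = 153.2 kN.

R_A = 153.2 kN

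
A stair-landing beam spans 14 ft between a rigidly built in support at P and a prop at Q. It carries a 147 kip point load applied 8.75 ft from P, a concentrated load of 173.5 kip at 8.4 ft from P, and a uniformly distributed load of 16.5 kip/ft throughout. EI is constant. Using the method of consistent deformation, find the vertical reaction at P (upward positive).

R_P = 321.7 kip

Release the roller at Q. Primary structure: cantilever fixed at P.
Primary-structure tip deflection at Q by superposition:
  point load 147 at a = 8.75: Pa²(3L − a)/(6EI) = 62370/EI
  point load 173.5 at a = 8.4: Pa²(3L − a)/(6EI) = 68556/EI
  UDL 16.5: wL⁴/(8EI) = 79233/EI
  δ_0 = 210159/EI
Flexibility coefficient — unit upward force at Q: δ_{QQ} = L³/(3EI) = 914.7/EI.
Compatibility at Q: δ_0 − R_Q·δ_{QQ} = 0, so R_Q = 210159/914.7 = 229.8 kip.
Vertical equilibrium: R_P = ΣP − R_Q = 551.5 − 229.8 = 321.7 kip.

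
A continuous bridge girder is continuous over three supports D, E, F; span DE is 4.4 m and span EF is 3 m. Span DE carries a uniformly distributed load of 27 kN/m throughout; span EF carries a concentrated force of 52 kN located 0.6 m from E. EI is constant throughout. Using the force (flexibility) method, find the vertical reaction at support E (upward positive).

Insert a hinge at E; M_E is the redundant, and each span becomes simply supported.
Discontinuity in slope at E on the released structure — sum the simple-span end rotations:
  span DE: UDL 27: wL³/(24EI) = 95.83/EI
  span EF: point load 52 at a = 0.6: Pab(L + b)/(6LEI) = 22.46/EI
  relative rotation θ_0 = (95.83 + 22.46)/EI = 118.3/EI
A unit hogging moment at E produces rotation L₁/(3EI) + L₂/(3EI) = 2.467/EI.
Slope continuity at E: θ_0 = M_E·2.467/EI, so M_E = 118.3/2.467 = 47.96 kN·m (hogging).
Span DE, ΣM about D with M_E applied at E: R_E^{DE}·4.4 = 261.4 + 47.96, so R_E^{DE} = 70.3 kN and R_D = 118.8 − 70.3 = 48.5 kN.
Span EF, ΣM about F: R_E^{EF}·3 = 124.8 + 47.96, so R_E^{EF} = 57.59 kN and R_F = 52 − 57.59 = -5.586 kN.
R_E = 70.3 + 57.59 = 127.9 kN.

R_E = 127.9 kN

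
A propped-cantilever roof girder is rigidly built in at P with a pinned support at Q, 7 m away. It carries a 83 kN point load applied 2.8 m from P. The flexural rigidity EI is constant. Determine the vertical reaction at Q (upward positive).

R_Q = 17.26 kN

Take the reaction at Q as the redundant and release it; the primary structure is a cantilever fixed at P.
Deflection at Q on the released cantilever, summing each load's contribution:
  point load 83 at a = 2.8: Pa²(3L − a)/(6EI) = 1974/EI
Tip deflection under a unit load at Q: L³/(3EI) = 114.3/EI.
Compatibility at Q: δ_0 − R_Q·δ_{QQ} = 0, so R_Q = 1974/114.3 = 17.26 kN.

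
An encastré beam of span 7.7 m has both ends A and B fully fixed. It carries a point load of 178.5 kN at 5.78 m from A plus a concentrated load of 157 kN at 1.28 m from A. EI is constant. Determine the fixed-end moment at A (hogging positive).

M_A = 203.8 kN·m

Release both end moments; the primary structure is a simply-supported span AB with redundants M_A and M_B.
Simple-span end rotations at A and B under the given loads:
  at A: point load 178.5 at a = 5.78: Pab(L + b)/(6LEI) = 412.5/EI
  at B: point load 178.5 at a = 5.78: Pab(L + a)/(6LEI) = 578/EI
  at A: point load 157 at a = 1.28: Pab(L + b)/(6LEI) = 394.3/EI
  at B: point load 157 at a = 1.28: Pab(L + a)/(6LEI) = 250.8/EI
  θ_A0 = 806.8/EI,  θ_B0 = 828.8/EI
Flexibility coefficients: a unit moment at one end gives L/(3EI) there and L/(6EI) at the far end, so f₁₁ = f₂₂ = 2.567/EI and f₁₂ = f₂₁ = 1.283/EI.
Compatibility — zero rotation at each built-in end:
  2.567 M_A + 1.283 M_B = 806.8
  1.283 M_A + 2.567 M_B = 828.8
Solving the pair gives M_A = 203.8 kN·m and M_B = 221 kN·m (hogging).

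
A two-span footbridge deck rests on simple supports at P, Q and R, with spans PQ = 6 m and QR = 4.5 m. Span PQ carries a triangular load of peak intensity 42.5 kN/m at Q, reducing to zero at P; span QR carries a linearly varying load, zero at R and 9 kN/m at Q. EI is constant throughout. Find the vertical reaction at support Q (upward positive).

Release continuity at Q by inserting a hinge; the redundant is the internal moment M_Q. The primary structure is two simply-supported spans PQ and QR.
Rotations at Q on the released spans (each span's end-slope, ×1/EI):
  span PQ: triangular load, peak 42.5: w₀L³/(45EI) = 204/EI
  span QR: triangular load, peak 9: w₀L³/(45EI) = 18.23/EI
  relative rotation θ_0 = (204 + 18.23)/EI = 222.2/EI
A unit hogging moment at Q produces rotation L₁/(3EI) + L₂/(3EI) = 3.5/EI.
Slope continuity at Q: θ_0 = M_Q·3.5/EI, so M_Q = 222.2/3.5 = 63.49 kN·m (hogging).
Span PQ, ΣM about P with M_Q applied at Q: R_Q^{PQ}·6 = 510 + 63.49, so R_Q^{PQ} = 95.58 kN and R_P = 127.5 − 95.58 = 31.92 kN.
Span QR, ΣM about R: R_Q^{QR}·4.5 = 60.75 + 63.49, so R_Q^{QR} = 27.61 kN and R_R = 20.25 − 27.61 = -7.36 kN.
R_Q = 95.58 + 27.61 = 123.2 kN.

R_Q = 123.2 kN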